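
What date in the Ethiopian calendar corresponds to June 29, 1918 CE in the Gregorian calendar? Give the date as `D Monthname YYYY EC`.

Both dates share Julian Day Number 2421774; in the Ethiopian calendar that is 22 Sene 1910 EC.

22 Sene 1910 EC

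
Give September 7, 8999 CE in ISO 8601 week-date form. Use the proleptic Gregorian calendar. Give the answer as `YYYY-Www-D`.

The weekday is Saturday (ISO weekday 6).
That Saturday belongs to ISO week 36 of ISO year 8999.

8999-W36-6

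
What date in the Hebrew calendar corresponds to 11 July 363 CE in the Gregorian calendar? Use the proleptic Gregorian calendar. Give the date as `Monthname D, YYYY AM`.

Both dates share Julian Day Number 1853834; in the Hebrew calendar that is 12 Tammuz 4123 AM.

Tammuz 12, 4123 AM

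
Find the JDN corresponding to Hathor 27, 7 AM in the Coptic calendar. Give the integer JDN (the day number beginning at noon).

Equivalently 23 November 290 (proleptic Gregorian).
JDN 2299161 is 15 October 1582 CE (Gregorian); the target day is −471854 days from there, so JDN = 1827307.

1827307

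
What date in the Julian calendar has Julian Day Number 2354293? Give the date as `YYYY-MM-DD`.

1733-09-14

The Gregorian equivalent of JDN 2354293 is 25 September 1733.
In the Julian calendar that day is 1733-09-14.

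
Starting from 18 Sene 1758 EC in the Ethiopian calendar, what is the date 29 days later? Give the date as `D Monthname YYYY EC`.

The starting date is JDN 2366252; 2366252 + 29 = 2366281.
JDN 2366281 corresponds to 17 Hamle 1758 EC.

17 Hamle 1758 EC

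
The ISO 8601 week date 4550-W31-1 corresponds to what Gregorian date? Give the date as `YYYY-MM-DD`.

4550-07-27

ISO week 1 of 4550 is the week containing the first Thursday of 4550.
Week 31, day 1 (Monday) lands on 4550-07-27.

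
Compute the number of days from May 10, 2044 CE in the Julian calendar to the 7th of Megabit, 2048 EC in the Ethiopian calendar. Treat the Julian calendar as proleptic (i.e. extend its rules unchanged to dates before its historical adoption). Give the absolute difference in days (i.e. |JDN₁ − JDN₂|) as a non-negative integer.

First date → JDN 2467759; second date → JDN 2472074.
The interval is |2467759 − 2472074| = 4315 days.

4315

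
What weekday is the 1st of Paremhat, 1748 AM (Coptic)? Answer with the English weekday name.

Wednesday

In the Gregorian calendar this is 10 March 2032 (JDN 2463302).
Since JDN mod 7 = 2 (0 = Monday), the day is Wednesday.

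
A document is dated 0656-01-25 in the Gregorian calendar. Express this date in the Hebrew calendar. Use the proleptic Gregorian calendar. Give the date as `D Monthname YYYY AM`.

Both dates share Julian Day Number 1960683; in the Hebrew calendar that is 21 Shevat 4416 AM.

21 Shevat 4416 AM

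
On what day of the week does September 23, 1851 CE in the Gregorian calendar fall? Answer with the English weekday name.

Tuesday

JDN 2397389 mod 7 = 1, and JDN 0 was a Monday, so this is a Tuesday.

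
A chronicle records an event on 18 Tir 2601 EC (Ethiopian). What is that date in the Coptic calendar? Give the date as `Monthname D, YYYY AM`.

Tobi 18, 2325 AM

The source date corresponds to 31 January 2609 in the Gregorian calendar (JDN 2674008).
That day falls on 18 Tobi 2325 AM in the Coptic calendar.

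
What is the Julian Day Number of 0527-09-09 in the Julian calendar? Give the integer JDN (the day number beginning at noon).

In the proleptic Gregorian calendar the same day is 11 September 527.
JDN 2451545 is 1 January 2000 CE (Gregorian); the target day is −537749 days from there, so JDN = 1913796.

1913796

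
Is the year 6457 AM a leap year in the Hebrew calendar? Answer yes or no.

no

Hebrew year 6457 is year 16 of its 19-year Metonic cycle; leap years are at positions 3, 6, 8, 11, 14, 17, 19, so it is a common year (12 months).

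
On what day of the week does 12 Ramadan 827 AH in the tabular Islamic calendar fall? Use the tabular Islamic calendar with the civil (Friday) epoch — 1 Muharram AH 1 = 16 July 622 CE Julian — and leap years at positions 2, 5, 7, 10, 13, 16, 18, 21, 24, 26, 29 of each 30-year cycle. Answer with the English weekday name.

Equivalently 17 August 1424 Gregorian, JDN 2241394.
2241394 ≡ 1 (mod 7); counting from Monday = 0 gives Tuesday.

Tuesday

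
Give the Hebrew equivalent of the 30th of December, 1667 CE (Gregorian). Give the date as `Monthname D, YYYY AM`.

Julian Day Number of the source date = 2330283.
Converting JDN 2330283 to the Hebrew calendar gives 15 Tevet 5428 AM.

Tevet 15, 5428 AM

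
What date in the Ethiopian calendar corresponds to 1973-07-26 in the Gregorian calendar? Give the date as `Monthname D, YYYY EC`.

Hamle 19, 1965 EC

Both dates share Julian Day Number 2441890; in the Ethiopian calendar that is 19 Hamle 1965 EC.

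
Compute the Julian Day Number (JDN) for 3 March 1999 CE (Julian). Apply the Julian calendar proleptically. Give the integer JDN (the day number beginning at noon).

2451254

Equivalently 16 March 1999 (Gregorian).
JDN 2299161 is 15 October 1582 CE (Gregorian); the target day is +152093 days from there, so JDN = 2451254.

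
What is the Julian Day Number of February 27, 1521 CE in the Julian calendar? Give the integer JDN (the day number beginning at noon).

Equivalently 9 March 1521 (proleptic Gregorian).
JDN 2451545 is 1 January 2000 CE (Gregorian); the target day is −174884 days from there, so JDN = 2276661.

2276661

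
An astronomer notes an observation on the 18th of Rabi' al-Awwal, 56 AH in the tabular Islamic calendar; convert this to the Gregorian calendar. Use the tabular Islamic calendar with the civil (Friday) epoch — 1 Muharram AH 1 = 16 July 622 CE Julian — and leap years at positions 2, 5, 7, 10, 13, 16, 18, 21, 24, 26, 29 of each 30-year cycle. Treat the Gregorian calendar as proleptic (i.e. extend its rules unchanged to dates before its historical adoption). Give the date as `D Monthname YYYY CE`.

Julian Day Number of the source date = 1968006.
Converting JDN 1968006 to the Gregorian calendar gives 12 February 676 CE.

12 February 676 CE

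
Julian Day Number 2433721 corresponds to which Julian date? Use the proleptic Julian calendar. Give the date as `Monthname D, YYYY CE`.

The Gregorian equivalent of JDN 2433721 is 15 March 1951.
In the Julian calendar that day is March 2, 1951 CE.

March 2, 1951 CE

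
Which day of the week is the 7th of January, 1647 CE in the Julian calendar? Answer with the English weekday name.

Thursday

Equivalently 17 January 1647 Gregorian, JDN 2322631.
2322631 ≡ 3 (mod 7); counting from Monday = 0 gives Thursday.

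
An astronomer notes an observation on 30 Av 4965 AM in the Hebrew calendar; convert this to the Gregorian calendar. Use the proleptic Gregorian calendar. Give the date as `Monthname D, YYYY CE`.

August 23, 1205 CE

Julian Day Number of the source date = 2161412.
Converting JDN 2161412 to the Gregorian calendar gives 23 August 1205 CE.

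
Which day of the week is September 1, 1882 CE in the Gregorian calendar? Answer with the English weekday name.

Friday

2408690 ≡ 4 (mod 7); counting from Monday = 0 gives Friday.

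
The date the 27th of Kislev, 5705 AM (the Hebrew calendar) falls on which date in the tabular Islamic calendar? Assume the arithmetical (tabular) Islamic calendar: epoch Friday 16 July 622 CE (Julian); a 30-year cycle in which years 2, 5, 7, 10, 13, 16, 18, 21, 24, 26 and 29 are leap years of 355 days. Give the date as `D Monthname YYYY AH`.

Both dates share Julian Day Number 2431438; in the tabular Islamic calendar that is 27 Dhu al-Hijjah 1363 AH.

27 Dhu al-Hijjah 1363 AH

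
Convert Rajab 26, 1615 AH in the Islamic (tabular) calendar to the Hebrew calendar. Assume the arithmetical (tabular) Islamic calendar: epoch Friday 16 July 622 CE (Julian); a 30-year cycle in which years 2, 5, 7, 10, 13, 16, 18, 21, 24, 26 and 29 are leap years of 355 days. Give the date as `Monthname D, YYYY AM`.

Tevet 25, 5949 AM

Julian Day Number of the source date = 2520590.
Converting JDN 2520590 to the Hebrew calendar gives 25 Tevet 5949 AM.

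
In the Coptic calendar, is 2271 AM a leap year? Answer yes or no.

2271 mod 4 = 3; in the Coptic calendar a year is leap when year mod 4 = 3, so it is a leap year.

yes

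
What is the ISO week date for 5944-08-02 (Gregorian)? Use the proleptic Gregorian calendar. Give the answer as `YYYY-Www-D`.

5944-W31-3

The weekday is Wednesday (ISO weekday 3).
That Wednesday belongs to ISO week 31 of ISO year 5944.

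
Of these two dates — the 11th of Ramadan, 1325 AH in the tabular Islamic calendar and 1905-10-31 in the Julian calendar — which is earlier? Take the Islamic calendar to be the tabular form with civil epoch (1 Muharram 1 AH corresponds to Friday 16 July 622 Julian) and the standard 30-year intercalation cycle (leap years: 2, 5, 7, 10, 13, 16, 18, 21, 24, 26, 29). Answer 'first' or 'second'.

First date → JDN 2417867; second date → JDN 2417163.
JDN 2417163 < JDN 2417867, so the second date is earlier.

second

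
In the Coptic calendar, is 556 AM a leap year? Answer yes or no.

556 mod 4 = 0; in the Coptic calendar a year is leap when year mod 4 = 3, so it is a common year.

no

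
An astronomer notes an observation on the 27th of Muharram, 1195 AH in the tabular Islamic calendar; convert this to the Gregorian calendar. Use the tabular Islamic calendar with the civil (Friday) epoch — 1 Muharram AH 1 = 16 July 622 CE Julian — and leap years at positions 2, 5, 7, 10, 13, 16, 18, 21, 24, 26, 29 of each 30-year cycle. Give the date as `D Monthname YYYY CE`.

23 January 1781 CE

Julian Day Number of the source date = 2371580.
Converting JDN 2371580 to the Gregorian calendar gives 23 January 1781 CE.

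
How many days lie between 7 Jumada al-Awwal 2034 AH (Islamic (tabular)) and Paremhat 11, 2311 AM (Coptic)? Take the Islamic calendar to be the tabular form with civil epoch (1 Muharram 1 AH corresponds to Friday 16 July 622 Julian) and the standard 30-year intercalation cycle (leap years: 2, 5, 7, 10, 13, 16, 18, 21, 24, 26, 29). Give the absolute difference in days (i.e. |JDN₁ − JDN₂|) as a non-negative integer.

First date → JDN 2668991; second date → JDN 2668947.
The interval is |2668991 − 2668947| = 44 days.

44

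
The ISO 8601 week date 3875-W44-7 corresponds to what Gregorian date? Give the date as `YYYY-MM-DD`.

ISO week 1 of 3875 is the week containing the first Thursday of 3875.
Week 44, day 7 (Sunday) lands on 3875-11-07.

3875-11-07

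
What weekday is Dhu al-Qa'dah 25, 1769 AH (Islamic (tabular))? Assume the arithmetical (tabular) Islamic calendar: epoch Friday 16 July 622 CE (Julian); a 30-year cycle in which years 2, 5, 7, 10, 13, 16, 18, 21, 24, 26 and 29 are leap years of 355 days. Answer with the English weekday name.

In the Gregorian calendar this is 10 October 2338 (JDN 2575279).
2575279 ≡ 0 (mod 7); counting from Monday = 0 gives Monday.

Monday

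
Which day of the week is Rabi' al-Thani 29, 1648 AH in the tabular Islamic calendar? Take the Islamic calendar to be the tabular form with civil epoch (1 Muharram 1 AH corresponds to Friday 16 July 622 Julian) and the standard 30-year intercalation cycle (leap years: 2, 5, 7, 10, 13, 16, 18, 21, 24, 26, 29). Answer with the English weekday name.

Saturday

In the Gregorian calendar this is 28 October 2220 (JDN 2532199).
2532199 ≡ 5 (mod 7); counting from Monday = 0 gives Saturday.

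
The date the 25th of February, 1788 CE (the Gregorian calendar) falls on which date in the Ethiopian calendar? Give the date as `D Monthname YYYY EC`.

19 Yekatit 1780 EC

Julian Day Number of the source date = 2374169.
Converting JDN 2374169 to the Ethiopian calendar gives 19 Yekatit 1780 EC.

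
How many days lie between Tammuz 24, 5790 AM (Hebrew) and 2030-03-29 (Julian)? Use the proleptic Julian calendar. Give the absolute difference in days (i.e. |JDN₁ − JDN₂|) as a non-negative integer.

105

JDN of the first date = 2462708.
JDN of the second date = 2462603.
|2462603 − 2462708| = 105.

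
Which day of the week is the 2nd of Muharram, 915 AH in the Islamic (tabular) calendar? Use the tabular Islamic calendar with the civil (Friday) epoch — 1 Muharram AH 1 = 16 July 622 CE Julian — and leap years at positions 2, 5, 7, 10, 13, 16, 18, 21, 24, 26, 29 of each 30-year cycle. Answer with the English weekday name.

Sunday

This is JDN 2272332 (2 May 1509 Gregorian).
JDN 2272332 mod 7 = 6, and JDN 0 was a Monday, so this is a Sunday.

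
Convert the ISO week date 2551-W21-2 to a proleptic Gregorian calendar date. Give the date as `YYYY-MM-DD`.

2551-05-25

ISO week 1 of 2551 is the week containing the first Thursday of 2551.
Week 21, day 2 (Tuesday) lands on 2551-05-25.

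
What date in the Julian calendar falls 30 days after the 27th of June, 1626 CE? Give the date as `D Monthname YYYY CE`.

The starting date is JDN 2315132; 2315132 + 30 = 2315162.
JDN 2315162 corresponds to 27 July 1626 CE.

27 July 1626 CE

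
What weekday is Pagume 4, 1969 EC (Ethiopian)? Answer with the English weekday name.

Friday

This is JDN 2443396 (9 September 1977 Gregorian).
JDN 2443396 mod 7 = 4, and JDN 0 was a Monday, so this is a Friday.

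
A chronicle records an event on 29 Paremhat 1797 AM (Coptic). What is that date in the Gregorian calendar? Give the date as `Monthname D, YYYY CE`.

April 7, 2081 CE

Both dates share Julian Day Number 2481227; in the Gregorian calendar that is 7 April 2081 CE.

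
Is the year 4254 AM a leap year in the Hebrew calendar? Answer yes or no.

yes

Hebrew year 4254 is year 17 of its 19-year Metonic cycle; leap years are at positions 3, 6, 8, 11, 14, 17, 19, so it is a leap year (13 months).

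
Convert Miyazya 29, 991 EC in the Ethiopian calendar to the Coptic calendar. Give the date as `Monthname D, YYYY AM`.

Julian Day Number of the source date = 2086056.
Converting JDN 2086056 to the Coptic calendar gives 29 Parmouti 715 AM.

Parmouti 29, 715 AM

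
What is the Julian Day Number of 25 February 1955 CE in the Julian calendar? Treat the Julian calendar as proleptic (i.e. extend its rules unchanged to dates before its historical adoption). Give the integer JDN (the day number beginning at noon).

2435177

Equivalently 10 March 1955 (Gregorian).
JDN 2299161 is 15 October 1582 CE (Gregorian); the target day is +136016 days from there, so JDN = 2435177.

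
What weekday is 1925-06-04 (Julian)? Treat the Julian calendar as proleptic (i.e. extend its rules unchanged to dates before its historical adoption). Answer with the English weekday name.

In the Gregorian calendar this is 17 June 1925 (JDN 2424319).
2424319 ≡ 2 (mod 7); counting from Monday = 0 gives Wednesday.

Wednesday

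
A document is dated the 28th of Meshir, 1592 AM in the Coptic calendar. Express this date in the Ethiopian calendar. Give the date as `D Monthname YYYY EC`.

Both dates share Julian Day Number 2406320; in the Ethiopian calendar that is 28 Yekatit 1868 EC.

28 Yekatit 1868 EC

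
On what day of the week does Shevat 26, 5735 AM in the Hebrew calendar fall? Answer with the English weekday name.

This is JDN 2442451 (7 February 1975 Gregorian).
2442451 ≡ 4 (mod 7); counting from Monday = 0 gives Friday.

Friday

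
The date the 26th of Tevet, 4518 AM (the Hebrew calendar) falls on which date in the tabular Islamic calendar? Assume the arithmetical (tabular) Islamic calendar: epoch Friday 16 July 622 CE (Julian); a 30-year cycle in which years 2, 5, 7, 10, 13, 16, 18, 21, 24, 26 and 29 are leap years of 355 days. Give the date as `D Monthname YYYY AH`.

Both dates share Julian Day Number 1997929; in the tabular Islamic calendar that is 26 Sha'ban 140 AH.

26 Sha'ban 140 AH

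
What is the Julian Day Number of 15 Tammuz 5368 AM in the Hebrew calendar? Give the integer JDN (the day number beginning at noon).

In the Gregorian calendar the same day is 29 June 1608.
JDN 2299161 is 15 October 1582 CE (Gregorian); the target day is +9389 days from there, so JDN = 2308550.

2308550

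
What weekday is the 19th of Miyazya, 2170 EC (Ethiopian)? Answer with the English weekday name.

Tuesday

This is JDN 2516676 (28 April 2178 Gregorian).
JDN 2516676 mod 7 = 1, and JDN 0 was a Monday, so this is a Tuesday.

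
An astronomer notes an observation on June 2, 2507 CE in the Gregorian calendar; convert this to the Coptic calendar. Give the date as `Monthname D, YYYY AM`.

Pashons 21, 2223 AM

Both dates share Julian Day Number 2636875; in the Coptic calendar that is 21 Pashons 2223 AM.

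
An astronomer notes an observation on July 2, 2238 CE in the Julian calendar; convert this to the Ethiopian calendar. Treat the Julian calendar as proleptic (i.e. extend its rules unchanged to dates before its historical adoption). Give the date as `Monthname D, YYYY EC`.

Julian Day Number of the source date = 2538670.
Converting JDN 2538670 to the Ethiopian calendar gives 8 Hamle 2230 EC.

Hamle 8, 2230 EC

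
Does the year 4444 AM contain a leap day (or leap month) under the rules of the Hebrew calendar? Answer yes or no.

Hebrew year 4444 is year 17 of its 19-year Metonic cycle; leap years are at positions 3, 6, 8, 11, 14, 17, 19, so it is a leap year (13 months).

yes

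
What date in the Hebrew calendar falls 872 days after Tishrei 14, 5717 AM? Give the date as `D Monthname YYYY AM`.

30 Shevat 5719 AM

Counting 872 days forward from JDN 2435736 reaches JDN 2436608, which is 30 Shevat 5719 AM.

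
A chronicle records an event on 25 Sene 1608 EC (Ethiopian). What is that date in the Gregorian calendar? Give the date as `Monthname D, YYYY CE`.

Julian Day Number of the source date = 2311472.
Converting JDN 2311472 to the Gregorian calendar gives 29 June 1616 CE.

June 29, 1616 CE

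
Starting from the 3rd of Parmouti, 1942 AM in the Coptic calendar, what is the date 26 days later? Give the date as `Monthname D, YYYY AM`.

Parmouti 29, 1942 AM

JDN of the 3rd of Parmouti, 1942 AM = 2534192.
2534192 + 26 = 2534218.
JDN 2534218 in the Coptic calendar is Parmouti 29, 1942 AM.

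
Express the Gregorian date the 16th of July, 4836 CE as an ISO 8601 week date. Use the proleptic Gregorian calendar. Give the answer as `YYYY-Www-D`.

4836-W29-3

The weekday is Wednesday (ISO weekday 3).
That Wednesday belongs to ISO week 29 of ISO year 4836.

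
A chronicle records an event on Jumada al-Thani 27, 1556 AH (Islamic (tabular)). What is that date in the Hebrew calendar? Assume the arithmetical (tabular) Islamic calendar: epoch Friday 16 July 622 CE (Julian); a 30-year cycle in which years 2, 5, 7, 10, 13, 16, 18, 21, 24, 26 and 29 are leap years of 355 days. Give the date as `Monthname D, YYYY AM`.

The source date corresponds to 20 September 2131 in the Gregorian calendar (JDN 2499654).
That day falls on 28 Elul 5891 AM in the Hebrew calendar.

Elul 28, 5891 AM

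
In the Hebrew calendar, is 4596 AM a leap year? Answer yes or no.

Hebrew year 4596 is year 17 of its 19-year Metonic cycle; leap years are at positions 3, 6, 8, 11, 14, 17, 19, so it is a leap year (13 months).

yes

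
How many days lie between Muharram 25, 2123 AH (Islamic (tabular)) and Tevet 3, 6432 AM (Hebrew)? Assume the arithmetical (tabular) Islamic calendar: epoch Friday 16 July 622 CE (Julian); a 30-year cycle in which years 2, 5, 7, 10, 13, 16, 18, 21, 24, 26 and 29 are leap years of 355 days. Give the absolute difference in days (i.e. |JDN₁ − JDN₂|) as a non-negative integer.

3448

JDN of the first date = 2700430.
JDN of the second date = 2696982.
|2696982 − 2700430| = 3448.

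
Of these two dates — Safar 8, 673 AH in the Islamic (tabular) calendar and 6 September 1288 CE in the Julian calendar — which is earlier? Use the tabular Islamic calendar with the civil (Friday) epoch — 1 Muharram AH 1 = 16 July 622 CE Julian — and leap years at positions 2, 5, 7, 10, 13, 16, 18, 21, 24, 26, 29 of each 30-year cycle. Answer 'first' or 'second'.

first

Converting both to JDN: 2186611 vs 2191749; the smaller is the first.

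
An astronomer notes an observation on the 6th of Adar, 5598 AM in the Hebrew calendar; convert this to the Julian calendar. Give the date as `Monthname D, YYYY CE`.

February 19, 1838 CE

Both dates share Julian Day Number 2392437; in the Julian calendar that is 19 February 1838 CE.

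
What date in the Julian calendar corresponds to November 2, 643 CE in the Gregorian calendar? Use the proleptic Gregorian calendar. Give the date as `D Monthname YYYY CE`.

30 October 643 CE

The Julian–Gregorian offset here is 3 days (Julian trailing).
2 November 643 Gregorian − 3 days → 30 October 643 Julian.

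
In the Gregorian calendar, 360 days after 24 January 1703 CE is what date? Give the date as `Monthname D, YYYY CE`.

The starting date is JDN 2343091; 2343091 + 360 = 2343451.
JDN 2343451 corresponds to January 19, 1704 CE.

January 19, 1704 CE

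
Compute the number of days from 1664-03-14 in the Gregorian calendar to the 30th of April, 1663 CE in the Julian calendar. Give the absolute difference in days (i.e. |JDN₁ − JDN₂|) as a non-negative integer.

First date → JDN 2328897; second date → JDN 2328588.
The interval is |2328897 − 2328588| = 309 days.

309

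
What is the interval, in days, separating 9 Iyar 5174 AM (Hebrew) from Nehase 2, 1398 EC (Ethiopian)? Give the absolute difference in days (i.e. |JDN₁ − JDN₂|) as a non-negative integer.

2834

JDN of the first date = 2237640.
JDN of the second date = 2234806.
|2234806 − 2237640| = 2834.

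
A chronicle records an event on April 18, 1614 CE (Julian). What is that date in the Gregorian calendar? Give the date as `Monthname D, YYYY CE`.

April 28, 1614 CE

At this point the Julian calendar is 10 days behind the Gregorian.
18 April 1614 Julian + 10 days → 28 April 1614 Gregorian.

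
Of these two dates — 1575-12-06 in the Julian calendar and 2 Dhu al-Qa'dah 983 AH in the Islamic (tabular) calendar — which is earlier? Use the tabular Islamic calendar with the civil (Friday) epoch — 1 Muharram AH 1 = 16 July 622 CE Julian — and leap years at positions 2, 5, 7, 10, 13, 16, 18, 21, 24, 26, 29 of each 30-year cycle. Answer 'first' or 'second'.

first

Converting both to JDN: 2296666 vs 2296724; the smaller is the first.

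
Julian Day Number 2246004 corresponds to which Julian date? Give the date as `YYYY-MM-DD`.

The proleptic Gregorian equivalent of JDN 2246004 is 1 April 1437.
In the Julian calendar that day is 1437-03-23.

1437-03-23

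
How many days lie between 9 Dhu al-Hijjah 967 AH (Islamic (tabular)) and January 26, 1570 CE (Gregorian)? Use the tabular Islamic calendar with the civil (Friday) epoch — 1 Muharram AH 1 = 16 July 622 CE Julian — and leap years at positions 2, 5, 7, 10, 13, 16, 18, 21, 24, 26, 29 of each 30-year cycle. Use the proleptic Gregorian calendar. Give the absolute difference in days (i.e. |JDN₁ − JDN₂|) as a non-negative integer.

3425

First date → JDN 2291091; second date → JDN 2294516.
The interval is |2291091 − 2294516| = 3425 days.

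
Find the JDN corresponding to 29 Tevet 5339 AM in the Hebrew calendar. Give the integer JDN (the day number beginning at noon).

2297784

Equivalently 7 January 1579 (proleptic Gregorian).
JDN 2451545 is 1 January 2000 CE (Gregorian); the target day is −153761 days from there, so JDN = 2297784.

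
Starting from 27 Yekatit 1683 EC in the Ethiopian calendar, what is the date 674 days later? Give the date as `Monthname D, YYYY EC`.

JDN of 27 Yekatit 1683 EC = 2338747.
2338747 + 674 = 2339421.
JDN 2339421 in the Ethiopian calendar is Tahsas 30, 1685 EC.

Tahsas 30, 1685 EC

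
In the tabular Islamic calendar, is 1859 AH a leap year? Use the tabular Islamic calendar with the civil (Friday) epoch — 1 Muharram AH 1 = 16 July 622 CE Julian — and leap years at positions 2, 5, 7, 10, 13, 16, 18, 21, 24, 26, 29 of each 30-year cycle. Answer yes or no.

yes

Year 1859 AH is year 29 of its 30-year cycle; leap positions are 2, 5, 7, 10, 13, 16, 18, 21, 24, 26, 29, so it is a leap year (355 days).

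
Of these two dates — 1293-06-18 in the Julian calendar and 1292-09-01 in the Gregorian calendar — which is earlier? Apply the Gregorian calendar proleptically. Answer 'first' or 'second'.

First date → JDN 2193495; second date → JDN 2193198.
JDN 2193198 < JDN 2193495, so the second date is earlier.

second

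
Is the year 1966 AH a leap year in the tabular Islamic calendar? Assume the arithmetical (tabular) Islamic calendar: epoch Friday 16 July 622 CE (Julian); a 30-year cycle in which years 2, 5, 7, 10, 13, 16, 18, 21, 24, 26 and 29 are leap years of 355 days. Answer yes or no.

yes

Year 1966 AH is year 16 of its 30-year cycle; leap positions are 2, 5, 7, 10, 13, 16, 18, 21, 24, 26, 29, so it is a leap year (355 days).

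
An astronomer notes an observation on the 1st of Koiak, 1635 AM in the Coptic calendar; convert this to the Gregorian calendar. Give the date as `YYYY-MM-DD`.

Julian Day Number of the source date = 2421938.
Converting JDN 2421938 to the Gregorian calendar gives 10 December 1918 CE.

1918-12-10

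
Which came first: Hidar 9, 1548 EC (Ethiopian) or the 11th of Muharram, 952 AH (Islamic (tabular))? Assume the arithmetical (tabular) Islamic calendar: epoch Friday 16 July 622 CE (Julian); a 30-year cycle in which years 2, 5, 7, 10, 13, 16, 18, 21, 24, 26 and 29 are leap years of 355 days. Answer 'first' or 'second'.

The two dates have Julian Day Numbers 2289331 and 2285453 respectively.
Since 2285453 < 2289331, the second date comes first.

second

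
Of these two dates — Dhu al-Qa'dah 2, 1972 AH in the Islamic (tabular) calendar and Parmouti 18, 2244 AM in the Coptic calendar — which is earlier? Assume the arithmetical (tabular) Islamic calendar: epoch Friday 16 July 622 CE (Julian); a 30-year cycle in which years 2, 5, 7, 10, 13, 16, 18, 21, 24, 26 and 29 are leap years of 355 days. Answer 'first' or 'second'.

First date → JDN 2647193; second date → JDN 2644513.
JDN 2644513 < JDN 2647193, so the second date is earlier.

second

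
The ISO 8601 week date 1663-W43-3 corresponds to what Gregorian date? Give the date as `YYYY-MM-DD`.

ISO week 1 of 1663 is the week containing the first Thursday of 1663.
Week 43, day 3 (Wednesday) lands on 1663-10-24.

1663-10-24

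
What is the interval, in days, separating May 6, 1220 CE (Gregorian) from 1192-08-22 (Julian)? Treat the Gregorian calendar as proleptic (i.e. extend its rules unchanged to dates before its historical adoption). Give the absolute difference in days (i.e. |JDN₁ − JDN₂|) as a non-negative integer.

First date → JDN 2166782; second date → JDN 2156670.
The interval is |2166782 − 2156670| = 10112 days.

10112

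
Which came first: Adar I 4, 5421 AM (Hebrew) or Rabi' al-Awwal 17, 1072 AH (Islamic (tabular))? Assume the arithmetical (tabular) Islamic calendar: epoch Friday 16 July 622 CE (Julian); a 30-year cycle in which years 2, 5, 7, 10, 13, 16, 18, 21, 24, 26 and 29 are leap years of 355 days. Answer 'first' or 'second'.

first

The two dates have Julian Day Numbers 2327762 and 2328042 respectively.
Since 2327762 < 2328042, the first date comes first.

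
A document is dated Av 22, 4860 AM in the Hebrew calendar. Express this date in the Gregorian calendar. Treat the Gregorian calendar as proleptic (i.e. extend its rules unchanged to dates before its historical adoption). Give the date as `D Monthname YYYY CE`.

6 August 1100 CE

Julian Day Number of the source date = 2123044.
Converting JDN 2123044 to the Gregorian calendar gives 6 August 1100 CE.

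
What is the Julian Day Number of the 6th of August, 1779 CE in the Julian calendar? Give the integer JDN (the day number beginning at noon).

2371055

Equivalently 17 August 1779 (Gregorian).
JDN 2400001 is 17 November 1858 CE (Gregorian), MJD 0; the target day is −28946 days from there, so JDN = 2371055.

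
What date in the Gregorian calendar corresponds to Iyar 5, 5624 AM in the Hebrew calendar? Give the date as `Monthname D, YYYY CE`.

May 11, 1864 CE

Julian Day Number of the source date = 2402003.
Converting JDN 2402003 to the Gregorian calendar gives 11 May 1864 CE.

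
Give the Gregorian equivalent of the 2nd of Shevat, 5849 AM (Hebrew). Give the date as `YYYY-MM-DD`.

2089-01-13

Julian Day Number of the source date = 2484065.
Converting JDN 2484065 to the Gregorian calendar gives 13 January 2089 CE.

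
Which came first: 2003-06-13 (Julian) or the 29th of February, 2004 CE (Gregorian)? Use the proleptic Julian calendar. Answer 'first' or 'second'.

first

First date → JDN 2452817; second date → JDN 2453065.
JDN 2452817 < JDN 2453065, so the first date is earlier.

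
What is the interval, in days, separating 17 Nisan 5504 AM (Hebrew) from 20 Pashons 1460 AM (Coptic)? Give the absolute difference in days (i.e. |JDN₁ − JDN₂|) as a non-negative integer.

57

First date → JDN 2358132; second date → JDN 2358189.
The interval is |2358132 − 2358189| = 57 days.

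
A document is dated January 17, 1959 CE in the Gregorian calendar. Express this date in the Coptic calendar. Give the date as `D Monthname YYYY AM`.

9 Tobi 1675 AM

Both dates share Julian Day Number 2436586; in the Coptic calendar that is 9 Tobi 1675 AM.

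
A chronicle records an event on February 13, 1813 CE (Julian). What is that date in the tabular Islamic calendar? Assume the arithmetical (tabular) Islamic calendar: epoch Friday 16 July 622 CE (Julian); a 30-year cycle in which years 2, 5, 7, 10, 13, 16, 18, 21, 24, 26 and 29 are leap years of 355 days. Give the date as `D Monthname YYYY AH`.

23 Safar 1228 AH

The source date corresponds to 25 February 1813 in the Gregorian calendar (JDN 2383300).
That day falls on 23 Safar 1228 AH in the tabular Islamic calendar.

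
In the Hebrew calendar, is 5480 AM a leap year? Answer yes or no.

Hebrew year 5480 is year 8 of its 19-year Metonic cycle; leap years are at positions 3, 6, 8, 11, 14, 17, 19, so it is a leap year (13 months).

yes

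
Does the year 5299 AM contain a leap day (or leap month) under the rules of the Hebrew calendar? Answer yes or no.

Hebrew year 5299 is year 17 of its 19-year Metonic cycle; leap years are at positions 3, 6, 8, 11, 14, 17, 19, so it is a leap year (13 months).

yes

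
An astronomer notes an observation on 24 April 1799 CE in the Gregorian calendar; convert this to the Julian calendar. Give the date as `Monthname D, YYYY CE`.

At this point the Julian calendar is 11 days behind the Gregorian.
24 April 1799 Gregorian − 11 days → 13 April 1799 Julian.

April 13, 1799 CE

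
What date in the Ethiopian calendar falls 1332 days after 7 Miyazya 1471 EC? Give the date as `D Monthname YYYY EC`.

JDN of 7 Miyazya 1471 EC = 2261354.
2261354 + 1332 = 2262686.
JDN 2262686 in the Ethiopian calendar is 28 Hidar 1475 EC.

28 Hidar 1475 EC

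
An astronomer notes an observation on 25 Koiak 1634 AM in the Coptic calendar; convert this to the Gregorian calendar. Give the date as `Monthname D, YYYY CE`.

Julian Day Number of the source date = 2421597.
Converting JDN 2421597 to the Gregorian calendar gives 3 January 1918 CE.

January 3, 1918 CE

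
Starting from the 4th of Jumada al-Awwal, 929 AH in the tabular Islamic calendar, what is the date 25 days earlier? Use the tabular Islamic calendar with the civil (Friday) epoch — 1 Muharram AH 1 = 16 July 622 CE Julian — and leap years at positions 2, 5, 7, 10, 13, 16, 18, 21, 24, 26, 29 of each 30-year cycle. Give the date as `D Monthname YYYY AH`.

8 Rabi' al-Thani 929 AH

Counting 25 days back from JDN 2277413 reaches JDN 2277388, which is 8 Rabi' al-Thani 929 AH.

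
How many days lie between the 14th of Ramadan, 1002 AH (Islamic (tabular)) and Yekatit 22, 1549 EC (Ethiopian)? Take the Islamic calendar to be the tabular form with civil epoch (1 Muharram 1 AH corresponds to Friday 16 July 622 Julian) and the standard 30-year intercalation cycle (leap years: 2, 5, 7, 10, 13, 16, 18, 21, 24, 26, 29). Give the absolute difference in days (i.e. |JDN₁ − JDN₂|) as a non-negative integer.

First date → JDN 2303410; second date → JDN 2289799.
The interval is |2303410 − 2289799| = 13611 days.

13611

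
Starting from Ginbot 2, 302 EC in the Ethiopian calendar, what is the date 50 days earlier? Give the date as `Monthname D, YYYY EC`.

JDN of Ginbot 2, 302 EC = 1834402.
1834402 − 50 = 1834352.
JDN 1834352 in the Ethiopian calendar is Megabit 12, 302 EC.

Megabit 12, 302 EC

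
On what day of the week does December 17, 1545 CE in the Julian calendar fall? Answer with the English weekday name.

This is JDN 2285720 (27 December 1545 Gregorian).
2285720 ≡ 3 (mod 7); counting from Monday = 0 gives Thursday.

Thursday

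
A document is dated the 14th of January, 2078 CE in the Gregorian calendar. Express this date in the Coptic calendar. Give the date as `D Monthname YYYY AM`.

Both dates share Julian Day Number 2480048; in the Coptic calendar that is 6 Tobi 1794 AM.

6 Tobi 1794 AM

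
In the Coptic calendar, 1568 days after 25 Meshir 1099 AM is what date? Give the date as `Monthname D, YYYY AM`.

Counting 1568 days forward from JDN 2226248 reaches JDN 2227816, which is Paoni 12, 1103 AM.

Paoni 12, 1103 AM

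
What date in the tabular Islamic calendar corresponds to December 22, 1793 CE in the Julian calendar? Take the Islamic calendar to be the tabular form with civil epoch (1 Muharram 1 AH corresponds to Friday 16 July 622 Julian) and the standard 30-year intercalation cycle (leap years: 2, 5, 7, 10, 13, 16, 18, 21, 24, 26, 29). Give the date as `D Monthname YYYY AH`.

29 Jumada al-Awwal 1208 AH

The source date corresponds to 2 January 1794 in the Gregorian calendar (JDN 2376307).
That day falls on 29 Jumada al-Awwal 1208 AH in the tabular Islamic calendar.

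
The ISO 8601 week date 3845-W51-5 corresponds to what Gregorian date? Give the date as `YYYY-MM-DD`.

3845-12-19

ISO week 1 of 3845 is the week containing the first Thursday of 3845.
Week 51, day 5 (Friday) lands on 3845-12-19.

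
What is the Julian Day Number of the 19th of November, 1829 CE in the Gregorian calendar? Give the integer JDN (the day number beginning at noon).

JDN 2451545 is 1 January 2000 CE (Gregorian); the target day is −62134 days from there, so JDN = 2389411.

2389411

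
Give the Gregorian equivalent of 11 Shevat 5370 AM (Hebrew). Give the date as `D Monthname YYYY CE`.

4 February 1610 CE

Julian Day Number of the source date = 2309135.
Converting JDN 2309135 to the Gregorian calendar gives 4 February 1610 CE.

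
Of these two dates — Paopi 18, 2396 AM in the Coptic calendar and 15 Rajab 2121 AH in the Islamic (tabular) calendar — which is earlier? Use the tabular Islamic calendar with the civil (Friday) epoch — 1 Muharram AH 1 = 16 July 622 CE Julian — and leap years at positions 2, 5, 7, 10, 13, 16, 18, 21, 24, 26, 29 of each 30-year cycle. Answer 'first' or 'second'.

First date → JDN 2699851; second date → JDN 2699888.
JDN 2699851 < JDN 2699888, so the first date is earlier.

first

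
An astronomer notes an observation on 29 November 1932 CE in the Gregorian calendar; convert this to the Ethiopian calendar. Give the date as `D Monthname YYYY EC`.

Both dates share Julian Day Number 2427041; in the Ethiopian calendar that is 20 Hidar 1925 EC.

20 Hidar 1925 EC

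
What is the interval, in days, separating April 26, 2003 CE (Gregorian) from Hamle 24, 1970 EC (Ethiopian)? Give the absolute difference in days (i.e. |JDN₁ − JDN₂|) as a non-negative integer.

9035

JDN of the first date = 2452756.
JDN of the second date = 2443721.
|2443721 − 2452756| = 9035.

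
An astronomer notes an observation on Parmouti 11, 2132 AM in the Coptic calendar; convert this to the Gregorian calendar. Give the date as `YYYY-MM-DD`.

2416-04-22

Both dates share Julian Day Number 2603598; in the Gregorian calendar that is 22 April 2416 CE.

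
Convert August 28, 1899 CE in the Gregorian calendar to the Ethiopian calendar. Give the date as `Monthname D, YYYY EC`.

Nehase 23, 1891 EC

Both dates share Julian Day Number 2414895; in the Ethiopian calendar that is 23 Nehase 1891 EC.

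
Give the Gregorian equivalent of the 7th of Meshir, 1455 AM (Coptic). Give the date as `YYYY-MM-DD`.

Both dates share Julian Day Number 2356259; in the Gregorian calendar that is 12 February 1739 CE.

1739-02-12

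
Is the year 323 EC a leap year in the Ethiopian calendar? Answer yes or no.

yes

323 mod 4 = 3; in the Ethiopian calendar a year is leap when year mod 4 = 3, so it is a leap year.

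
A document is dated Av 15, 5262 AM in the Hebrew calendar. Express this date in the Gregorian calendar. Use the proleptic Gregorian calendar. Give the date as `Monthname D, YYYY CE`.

Both dates share Julian Day Number 2269864; in the Gregorian calendar that is 30 July 1502 CE.

July 30, 1502 CE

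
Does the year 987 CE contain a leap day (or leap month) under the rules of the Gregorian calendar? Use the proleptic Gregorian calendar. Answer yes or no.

987 is not divisible by 4, so it is a common year.

no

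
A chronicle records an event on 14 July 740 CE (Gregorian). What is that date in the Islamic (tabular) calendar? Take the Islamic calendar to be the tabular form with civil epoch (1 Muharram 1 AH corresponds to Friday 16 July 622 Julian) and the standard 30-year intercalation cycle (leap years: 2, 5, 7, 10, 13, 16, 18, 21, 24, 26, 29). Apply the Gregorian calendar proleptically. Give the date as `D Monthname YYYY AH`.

10 Sha'ban 122 AH

Both dates share Julian Day Number 1991534; in the tabular Islamic calendar that is 10 Sha'ban 122 AH.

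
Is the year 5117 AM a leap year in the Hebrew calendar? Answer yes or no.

yes

Hebrew year 5117 is year 6 of its 19-year Metonic cycle; leap years are at positions 3, 6, 8, 11, 14, 17, 19, so it is a leap year (13 months).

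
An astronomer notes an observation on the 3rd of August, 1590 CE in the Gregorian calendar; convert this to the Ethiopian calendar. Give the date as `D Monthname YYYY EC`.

Julian Day Number of the source date = 2302010.
Converting JDN 2302010 to the Ethiopian calendar gives 30 Hamle 1582 EC.

30 Hamle 1582 EC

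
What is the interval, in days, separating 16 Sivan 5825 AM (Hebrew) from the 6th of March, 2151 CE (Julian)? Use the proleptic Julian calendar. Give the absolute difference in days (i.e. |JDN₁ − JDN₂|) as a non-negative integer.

31318

JDN of the first date = 2475457.
JDN of the second date = 2506775.
|2506775 − 2475457| = 31318.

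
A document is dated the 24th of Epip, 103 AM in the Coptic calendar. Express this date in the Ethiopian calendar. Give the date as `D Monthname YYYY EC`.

Julian Day Number of the source date = 1862608.
Converting JDN 1862608 to the Ethiopian calendar gives 24 Hamle 379 EC.

24 Hamle 379 EC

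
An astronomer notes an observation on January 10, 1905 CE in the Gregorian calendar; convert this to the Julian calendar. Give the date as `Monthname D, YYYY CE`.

December 28, 1904 CE

For dates in this range the Gregorian date is 13 days ahead of the Julian.
10 January 1905 Gregorian − 13 days → 28 December 1904 Julian.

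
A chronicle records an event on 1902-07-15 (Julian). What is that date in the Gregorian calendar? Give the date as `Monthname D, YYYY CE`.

July 28, 1902 CE

At this point the Julian calendar is 13 days behind the Gregorian.
15 July 1902 Julian + 13 days → 28 July 1902 Gregorian.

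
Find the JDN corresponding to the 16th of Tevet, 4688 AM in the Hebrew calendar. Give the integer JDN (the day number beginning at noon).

In the proleptic Gregorian calendar the same day is 18 December 927.
JDN 2299161 is 15 October 1582 CE (Gregorian); the target day is −239170 days from there, so JDN = 2059991.

2059991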